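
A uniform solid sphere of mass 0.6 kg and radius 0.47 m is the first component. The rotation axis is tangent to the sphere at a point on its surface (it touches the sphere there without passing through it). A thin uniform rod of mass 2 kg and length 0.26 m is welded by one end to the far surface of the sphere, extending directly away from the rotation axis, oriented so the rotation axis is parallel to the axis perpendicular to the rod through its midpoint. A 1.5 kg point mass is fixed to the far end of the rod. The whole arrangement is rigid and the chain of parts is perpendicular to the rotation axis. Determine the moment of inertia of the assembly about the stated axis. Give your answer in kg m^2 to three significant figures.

4.65

Solid sphere: I_cm = (2/5)MR² = (2/5)(0.6)(0.47)² = 0.053016 kg m^2; centre at d = 0.47 m, so the parallel axis theorem gives I = 0.053016 + (0.6)(0.47)² = 0.18556 kg m^2.
Thin rod: I_cm = (1/12)ML² = (1/12)(2)(0.26)² = 0.011267 kg m^2; centre at d = 0.47 + 0.47 + 0.13 = 1.07 m, so the parallel axis theorem gives I = 0.011267 + (2)(1.07)² = 2.3011 kg m^2.
Point mass: I_cm = 0; centre at d = 0.47 + 0.47 + 0.13 + 0.13 = 1.2 m, so the parallel axis theorem gives I = 0 + (1.5)(1.2)² = 2.16 kg m^2.
Total I = 0.18556 + 2.3011 + 2.16 = 4.6466 kg m^2.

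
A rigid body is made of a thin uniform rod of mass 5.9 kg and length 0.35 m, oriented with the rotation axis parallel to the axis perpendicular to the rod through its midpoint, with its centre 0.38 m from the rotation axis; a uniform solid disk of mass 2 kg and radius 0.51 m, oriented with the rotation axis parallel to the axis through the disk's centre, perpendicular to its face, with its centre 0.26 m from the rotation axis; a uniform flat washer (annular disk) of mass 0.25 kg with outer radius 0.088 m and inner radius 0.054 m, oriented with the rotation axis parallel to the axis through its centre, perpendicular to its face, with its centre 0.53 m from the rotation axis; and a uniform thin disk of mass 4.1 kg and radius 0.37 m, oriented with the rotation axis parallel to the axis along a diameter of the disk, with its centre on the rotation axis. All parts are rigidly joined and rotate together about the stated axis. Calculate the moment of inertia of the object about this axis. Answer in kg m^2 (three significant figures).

Thin rod: I_cm = (1/12)ML² = (1/12)(5.9)(0.35)² = 0.060229 kg m^2; centre at d = 0.38 m, so I = I_cm + Md² gives I = 0.060229 + (5.9)(0.38)² = 0.91219 kg m^2.
Solid disk: I_cm = (1/2)MR² = (1/2)(2)(0.51)² = 0.2601 kg m^2; centre at d = 0.26 m, so I = I_cm + Md² gives I = 0.2601 + (2)(0.26)² = 0.3953 kg m^2.
Annular disk: I_cm = (1/2)M(R²+r²) = (1/2)(0.25)[(0.088)² + (0.054)²] = 0.0013325 kg m^2; centre at d = 0.53 m, so I = I_cm + Md² gives I = 0.0013325 + (0.25)(0.53)² = 0.071558 kg m^2.
Thin disk: I_cm = (1/4)MR² = (1/4)(4.1)(0.37)² = 0.14032 kg m^2; axis through the centre, so I = 0.14032 kg m^2.
Total I = 0.91219 + 0.3953 + 0.071558 + 0.14032 = 1.5194 kg m^2.

1.52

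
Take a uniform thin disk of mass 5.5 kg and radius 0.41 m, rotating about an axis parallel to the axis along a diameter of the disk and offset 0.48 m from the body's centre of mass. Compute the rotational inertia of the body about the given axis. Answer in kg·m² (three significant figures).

I_cm = (1/4)MR² = (1/4)(5.5)(0.41)² = 0.23114 kg·m²; centre at d = 0.48 m, so the parallel axis theorem gives I = 0.23114 + (5.5)(0.48)² = 1.4983 kg·m².

1.50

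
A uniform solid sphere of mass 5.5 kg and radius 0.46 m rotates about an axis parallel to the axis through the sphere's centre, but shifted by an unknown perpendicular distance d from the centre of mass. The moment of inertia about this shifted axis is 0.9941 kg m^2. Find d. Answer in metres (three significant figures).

0.310

About the centre-of-mass axis, I_cm = (2/5)MR² = (2/5)(5.5)(0.46)² = 0.46552 kg m^2.
Parallel axis theorem: I = I_cm + Md², so Md² = 0.9941 − 0.46552 = 0.52858 kg m^2.
d = √(0.52858 / 5.5) = 0.31001 m.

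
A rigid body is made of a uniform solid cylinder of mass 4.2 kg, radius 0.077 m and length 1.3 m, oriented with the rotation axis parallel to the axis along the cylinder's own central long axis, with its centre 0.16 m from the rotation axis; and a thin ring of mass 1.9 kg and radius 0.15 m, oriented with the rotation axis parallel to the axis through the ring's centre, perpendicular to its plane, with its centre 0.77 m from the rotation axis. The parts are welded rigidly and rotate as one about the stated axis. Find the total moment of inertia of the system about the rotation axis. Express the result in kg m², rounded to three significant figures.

1.29

Solid cylinder: I_cm = (1/2)MR² = (1/2)(4.2)(0.077)² = 0.012451 kg m²; centre at d = 0.16 m, so I = I_cm + Md² gives I = 0.012451 + (4.2)(0.16)² = 0.11997 kg m².
Thin ring: I_cm = MR² = (1.9)(0.15)² = 0.04275 kg m²; centre at d = 0.77 m, so I = I_cm + Md² gives I = 0.04275 + (1.9)(0.77)² = 1.1693 kg m².
Total I = 0.11997 + 1.1693 = 1.2892 kg m².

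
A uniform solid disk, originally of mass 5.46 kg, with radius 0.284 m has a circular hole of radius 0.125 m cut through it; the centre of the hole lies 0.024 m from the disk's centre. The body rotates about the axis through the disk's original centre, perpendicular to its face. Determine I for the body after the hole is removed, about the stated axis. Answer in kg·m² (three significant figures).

0.211

Unpierced body about its centre: I₀ = (1/2)MR² = (1/2)(5.46)(0.284)² = 0.22019 kg·m².
The removed disk has mass m = M·(r/R)² = (5.46)(0.125/0.284)² = 1.0577 kg (same uniform areal density).
Its moment of inertia about the rotation axis (parallel-axis theorem): I_hole = (1/2)mr² + md² = (1/2)(1.0577)(0.125)² + (1.0577)(0.024)² = 0.0088728 kg·m².
Treating the hole as negative mass, I = I₀ − I_hole = 0.22019 − 0.0088728 = 0.21132 kg·m².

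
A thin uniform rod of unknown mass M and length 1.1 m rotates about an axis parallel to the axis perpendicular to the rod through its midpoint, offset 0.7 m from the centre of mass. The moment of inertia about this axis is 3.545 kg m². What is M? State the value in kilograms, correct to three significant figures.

I = I_cm + Md² = (1/12)ML² + Md² = M·[0.0833333·(1.1)² + (0.7)²] = M·0.59083.
So M = 3.545 / 0.59083 = 6 kg.

6.00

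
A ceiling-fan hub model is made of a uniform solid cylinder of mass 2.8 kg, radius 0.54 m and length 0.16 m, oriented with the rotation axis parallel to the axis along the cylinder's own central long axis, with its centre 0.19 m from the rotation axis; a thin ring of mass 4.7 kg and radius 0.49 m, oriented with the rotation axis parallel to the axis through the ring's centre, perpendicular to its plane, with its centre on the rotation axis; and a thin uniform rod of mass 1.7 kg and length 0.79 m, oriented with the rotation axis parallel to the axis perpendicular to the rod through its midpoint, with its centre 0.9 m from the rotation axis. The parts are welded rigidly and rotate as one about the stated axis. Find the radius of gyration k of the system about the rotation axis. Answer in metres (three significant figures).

0.581

Solid cylinder: I_cm = (1/2)MR² = (1/2)(2.8)(0.54)² = 0.40824 kg·m²; centre at d = 0.19 m, so the parallel axis theorem gives I = 0.40824 + (2.8)(0.19)² = 0.50932 kg·m².
Thin ring: I_cm = MR² = (4.7)(0.49)² = 1.1285 kg·m²; axis through the centre, so I = 1.1285 kg·m².
Thin rod: I_cm = (1/12)ML² = (1/12)(1.7)(0.79)² = 0.088414 kg·m²; centre at d = 0.9 m, so the parallel axis theorem gives I = 0.088414 + (1.7)(0.9)² = 1.4654 kg·m².
Total I = 3.1032 kg·m²; total mass M = 9.2 kg.
k = √(I/M) = √(3.1032/9.2) = 0.58078 m.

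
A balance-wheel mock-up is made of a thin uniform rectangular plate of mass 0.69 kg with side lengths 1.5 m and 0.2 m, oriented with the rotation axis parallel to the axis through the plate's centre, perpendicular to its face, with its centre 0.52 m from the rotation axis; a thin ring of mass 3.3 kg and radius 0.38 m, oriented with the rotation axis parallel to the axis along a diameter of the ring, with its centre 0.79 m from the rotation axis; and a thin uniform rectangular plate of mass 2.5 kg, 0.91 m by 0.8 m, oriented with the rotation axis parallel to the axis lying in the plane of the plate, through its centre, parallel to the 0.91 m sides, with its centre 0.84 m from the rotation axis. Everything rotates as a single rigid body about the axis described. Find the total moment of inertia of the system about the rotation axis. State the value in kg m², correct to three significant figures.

4.51

Rectangular plate: I_cm = (1/12)M(a²+b²) = (1/12)(0.69)[(1.5)² + (0.2)²] = 0.13167 kg m²; centre at d = 0.52 m, so I = I_cm + Md² gives I = 0.13167 + (0.69)(0.52)² = 0.31825 kg m².
Thin ring: I_cm = (1/2)MR² = (1/2)(3.3)(0.38)² = 0.23826 kg m²; centre at d = 0.79 m, so I = I_cm + Md² gives I = 0.23826 + (3.3)(0.79)² = 2.2978 kg m².
Rectangular plate: I_cm = (1/12)Mb² = (1/12)(2.5)(0.8)² = 0.13333 kg m²; centre at d = 0.84 m, so I = I_cm + Md² gives I = 0.13333 + (2.5)(0.84)² = 1.8973 kg m².
Total I = 0.31825 + 2.2978 + 1.8973 = 4.5134 kg m².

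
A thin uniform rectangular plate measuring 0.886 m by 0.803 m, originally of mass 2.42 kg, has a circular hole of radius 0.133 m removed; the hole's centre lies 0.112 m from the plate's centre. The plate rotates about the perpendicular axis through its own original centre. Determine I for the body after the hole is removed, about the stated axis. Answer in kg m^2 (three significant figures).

Unpierced body about its centre: I₀ = (1/12)M(a²+b²) = (1/12)(2.42)[(0.886)² + (0.803)²] = 0.28834 kg m^2.
The removed disk has mass m = M·πr²/(ab) = (2.42)·π(0.133)²/(0.886·0.803) = 0.18903 kg (same uniform areal density).
Its moment of inertia about the rotation axis (parallel-axis theorem): I_hole = (1/2)mr² + md² = (1/2)(0.18903)(0.133)² + (0.18903)(0.112)² = 0.004043 kg m^2.
Treating the hole as negative mass, I = I₀ − I_hole = 0.28834 − 0.004043 = 0.2843 kg m^2.

0.284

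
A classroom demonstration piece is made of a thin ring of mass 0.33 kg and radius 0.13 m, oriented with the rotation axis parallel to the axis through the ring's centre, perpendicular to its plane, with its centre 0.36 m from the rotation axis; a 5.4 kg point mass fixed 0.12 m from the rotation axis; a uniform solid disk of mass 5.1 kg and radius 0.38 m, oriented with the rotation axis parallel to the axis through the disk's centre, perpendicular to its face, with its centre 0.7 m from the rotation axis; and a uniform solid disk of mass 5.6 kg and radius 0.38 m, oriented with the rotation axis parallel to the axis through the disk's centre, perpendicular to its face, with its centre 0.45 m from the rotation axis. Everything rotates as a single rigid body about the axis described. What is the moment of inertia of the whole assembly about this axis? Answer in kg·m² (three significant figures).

4.53

Thin ring: I_cm = MR² = (0.33)(0.13)² = 0.005577 kg·m²; centre at d = 0.36 m, so I = I_cm + Md² gives I = 0.005577 + (0.33)(0.36)² = 0.048345 kg·m².
Point mass: I_cm = 0; centre at d = 0.12 m, so I = I_cm + Md² gives I = 0 + (5.4)(0.12)² = 0.07776 kg·m².
Solid disk: I_cm = (1/2)MR² = (1/2)(5.1)(0.38)² = 0.36822 kg·m²; centre at d = 0.7 m, so I = I_cm + Md² gives I = 0.36822 + (5.1)(0.7)² = 2.8672 kg·m².
Solid disk: I_cm = (1/2)MR² = (1/2)(5.6)(0.38)² = 0.40432 kg·m²; centre at d = 0.45 m, so I = I_cm + Md² gives I = 0.40432 + (5.6)(0.45)² = 1.5383 kg·m².
Total I = 0.048345 + 0.07776 + 2.8672 + 1.5383 = 4.5316 kg·m².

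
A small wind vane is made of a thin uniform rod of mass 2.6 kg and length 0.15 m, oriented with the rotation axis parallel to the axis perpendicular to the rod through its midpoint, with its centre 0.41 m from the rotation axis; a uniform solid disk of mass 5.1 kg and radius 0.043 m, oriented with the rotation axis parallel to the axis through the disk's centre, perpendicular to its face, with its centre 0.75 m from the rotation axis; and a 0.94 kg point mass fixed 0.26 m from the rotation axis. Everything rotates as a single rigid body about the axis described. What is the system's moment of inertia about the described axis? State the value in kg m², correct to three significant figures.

Thin rod: I_cm = (1/12)ML² = (1/12)(2.6)(0.15)² = 0.004875 kg m²; centre at d = 0.41 m, so I = I_cm + Md² gives I = 0.004875 + (2.6)(0.41)² = 0.44193 kg m².
Solid disk: I_cm = (1/2)MR² = (1/2)(5.1)(0.043)² = 0.0047149 kg m²; centre at d = 0.75 m, so I = I_cm + Md² gives I = 0.0047149 + (5.1)(0.75)² = 2.8735 kg m².
Point mass: I_cm = 0; centre at d = 0.26 m, so I = I_cm + Md² gives I = 0 + (0.94)(0.26)² = 0.063544 kg m².
Total I = 0.44193 + 2.8735 + 0.063544 = 3.3789 kg m².

3.38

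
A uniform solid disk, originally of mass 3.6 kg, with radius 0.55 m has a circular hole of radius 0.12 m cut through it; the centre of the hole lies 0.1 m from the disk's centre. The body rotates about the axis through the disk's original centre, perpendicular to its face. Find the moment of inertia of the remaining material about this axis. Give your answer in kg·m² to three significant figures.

0.542

Unpierced body about its centre: I₀ = (1/2)MR² = (1/2)(3.6)(0.55)² = 0.5445 kg·m².
The removed disk has mass m = M·(r/R)² = (3.6)(0.12/0.55)² = 0.17137 kg (same uniform areal density).
Its moment of inertia about the rotation axis (parallel-axis theorem): I_hole = (1/2)mr² + md² = (1/2)(0.17137)(0.12)² + (0.17137)(0.1)² = 0.0029476 kg·m².
Treating the hole as negative mass, I = I₀ − I_hole = 0.5445 − 0.0029476 = 0.54155 kg·m².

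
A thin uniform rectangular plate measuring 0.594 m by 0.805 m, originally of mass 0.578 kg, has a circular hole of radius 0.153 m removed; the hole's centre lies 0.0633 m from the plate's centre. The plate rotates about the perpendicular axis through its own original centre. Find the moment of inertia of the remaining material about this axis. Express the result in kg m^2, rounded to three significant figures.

0.0468

Unpierced body about its centre: I₀ = (1/12)M(a²+b²) = (1/12)(0.578)[(0.594)² + (0.805)²] = 0.048208 kg m^2.
The removed disk has mass m = M·πr²/(ab) = (0.578)·π(0.153)²/(0.594·0.805) = 0.088895 kg (same uniform areal density).
Its moment of inertia about the rotation axis (parallel-axis theorem): I_hole = (1/2)mr² + md² = (1/2)(0.088895)(0.153)² + (0.088895)(0.0633)² = 0.0013967 kg m^2.
Treating the hole as negative mass, I = I₀ − I_hole = 0.048208 − 0.0013967 = 0.046811 kg m^2.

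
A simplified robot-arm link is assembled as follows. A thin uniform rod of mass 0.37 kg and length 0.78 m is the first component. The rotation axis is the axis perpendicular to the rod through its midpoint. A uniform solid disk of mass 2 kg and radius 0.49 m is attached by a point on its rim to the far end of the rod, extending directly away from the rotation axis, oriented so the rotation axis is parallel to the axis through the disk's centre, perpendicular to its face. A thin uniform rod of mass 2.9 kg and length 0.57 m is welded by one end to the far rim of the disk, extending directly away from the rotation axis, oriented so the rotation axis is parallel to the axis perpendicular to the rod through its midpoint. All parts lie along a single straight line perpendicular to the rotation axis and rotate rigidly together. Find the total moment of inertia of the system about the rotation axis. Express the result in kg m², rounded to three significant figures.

9.83

Thin rod: I_cm = (1/12)ML² = (1/12)(0.37)(0.78)² = 0.018759 kg m²; axis through the centre, so I = 0.018759 kg m².
Solid disk: I_cm = (1/2)MR² = (1/2)(2)(0.49)² = 0.2401 kg m²; centre at d = 0.39 + 0.49 = 0.88 m, so I = I_cm + Md² gives I = 0.2401 + (2)(0.88)² = 1.7889 kg m².
Thin rod: I_cm = (1/12)ML² = (1/12)(2.9)(0.57)² = 0.078517 kg m²; centre at d = 0.39 + 0.49 + 0.49 + 0.285 = 1.655 m, so I = I_cm + Md² gives I = 0.078517 + (2.9)(1.655)² = 8.0217 kg m².
Total I = 0.018759 + 1.7889 + 8.0217 = 9.8293 kg m².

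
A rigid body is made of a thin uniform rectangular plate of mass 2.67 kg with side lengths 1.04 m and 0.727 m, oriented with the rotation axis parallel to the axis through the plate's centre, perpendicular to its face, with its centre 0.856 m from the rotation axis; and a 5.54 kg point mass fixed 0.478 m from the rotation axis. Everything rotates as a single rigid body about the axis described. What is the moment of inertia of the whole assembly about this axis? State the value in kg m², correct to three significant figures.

Rectangular plate: I_cm = (1/12)M(a²+b²) = (1/12)(2.67)[(1.04)² + (0.727)²] = 0.35825 kg m²; centre at d = 0.856 m, so I = I_cm + Md² gives I = 0.35825 + (2.67)(0.856)² = 2.3147 kg m².
Point mass: I_cm = 0; centre at d = 0.478 m, so I = I_cm + Md² gives I = 0 + (5.54)(0.478)² = 1.2658 kg m².
Total I = 2.3147 + 1.2658 = 3.5805 kg m².

3.58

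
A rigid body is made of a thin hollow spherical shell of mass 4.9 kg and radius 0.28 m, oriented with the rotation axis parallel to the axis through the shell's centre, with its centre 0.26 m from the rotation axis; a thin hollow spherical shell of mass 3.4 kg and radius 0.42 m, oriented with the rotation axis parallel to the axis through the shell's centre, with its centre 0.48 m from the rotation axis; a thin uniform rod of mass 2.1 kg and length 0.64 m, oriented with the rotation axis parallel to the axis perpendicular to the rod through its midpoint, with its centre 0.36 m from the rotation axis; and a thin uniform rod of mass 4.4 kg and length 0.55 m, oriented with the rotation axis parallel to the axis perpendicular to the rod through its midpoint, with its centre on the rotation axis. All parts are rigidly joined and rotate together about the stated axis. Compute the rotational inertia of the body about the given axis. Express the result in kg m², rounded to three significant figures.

Spherical shell: I_cm = (2/3)MR² = (2/3)(4.9)(0.28)² = 0.25611 kg m²; centre at d = 0.26 m, so the parallel axis theorem gives I = 0.25611 + (4.9)(0.26)² = 0.58735 kg m².
Spherical shell: I_cm = (2/3)MR² = (2/3)(3.4)(0.42)² = 0.39984 kg m²; centre at d = 0.48 m, so the parallel axis theorem gives I = 0.39984 + (3.4)(0.48)² = 1.1832 kg m².
Thin rod: I_cm = (1/12)ML² = (1/12)(2.1)(0.64)² = 0.07168 kg m²; centre at d = 0.36 m, so the parallel axis theorem gives I = 0.07168 + (2.1)(0.36)² = 0.34384 kg m².
Thin rod: I_cm = (1/12)ML² = (1/12)(4.4)(0.55)² = 0.11092 kg m²; axis through the centre, so I = 0.11092 kg m².
Total I = 0.58735 + 1.1832 + 0.34384 + 0.11092 = 2.2253 kg m².

2.23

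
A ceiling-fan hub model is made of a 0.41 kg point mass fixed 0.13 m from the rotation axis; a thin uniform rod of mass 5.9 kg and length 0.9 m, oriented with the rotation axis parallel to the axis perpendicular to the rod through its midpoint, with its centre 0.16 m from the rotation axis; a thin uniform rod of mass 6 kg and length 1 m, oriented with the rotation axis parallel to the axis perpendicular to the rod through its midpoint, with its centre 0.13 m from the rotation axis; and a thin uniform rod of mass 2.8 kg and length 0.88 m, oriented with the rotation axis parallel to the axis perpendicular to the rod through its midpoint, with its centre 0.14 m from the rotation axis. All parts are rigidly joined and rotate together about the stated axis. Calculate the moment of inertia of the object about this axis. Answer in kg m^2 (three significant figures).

1.39

Point mass: I_cm = 0; centre at d = 0.13 m, so I = I_cm + Md² gives I = 0 + (0.41)(0.13)² = 0.006929 kg m^2.
Thin rod: I_cm = (1/12)ML² = (1/12)(5.9)(0.9)² = 0.39825 kg m^2; centre at d = 0.16 m, so I = I_cm + Md² gives I = 0.39825 + (5.9)(0.16)² = 0.54929 kg m^2.
Thin rod: I_cm = (1/12)ML² = (1/12)(6)(1)² = 0.5 kg m^2; centre at d = 0.13 m, so I = I_cm + Md² gives I = 0.5 + (6)(0.13)² = 0.6014 kg m^2.
Thin rod: I_cm = (1/12)ML² = (1/12)(2.8)(0.88)² = 0.18069 kg m^2; centre at d = 0.14 m, so I = I_cm + Md² gives I = 0.18069 + (2.8)(0.14)² = 0.23557 kg m^2.
Total I = 0.006929 + 0.54929 + 0.6014 + 0.23557 = 1.3932 kg m^2.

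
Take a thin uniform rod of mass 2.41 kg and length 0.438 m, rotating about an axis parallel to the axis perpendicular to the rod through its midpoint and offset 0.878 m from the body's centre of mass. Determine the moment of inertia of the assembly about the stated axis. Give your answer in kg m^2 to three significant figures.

1.90

I_cm = (1/12)ML² = (1/12)(2.41)(0.438)² = 0.038529 kg m^2; centre at d = 0.878 m, so I = I_cm + Md² gives I = 0.038529 + (2.41)(0.878)² = 1.8964 kg m^2.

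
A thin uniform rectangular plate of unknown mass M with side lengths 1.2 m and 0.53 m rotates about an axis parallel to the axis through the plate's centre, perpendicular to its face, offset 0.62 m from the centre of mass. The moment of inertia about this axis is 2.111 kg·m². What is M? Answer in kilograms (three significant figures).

4.00

I = I_cm + Md² = (1/12)M(a²+b²) + Md² = M·[0.0833333·[(1.2)² + (0.53)²] + (0.62)²] = M·0.52781.
So M = 2.111 / 0.52781 = 3.9996 kg.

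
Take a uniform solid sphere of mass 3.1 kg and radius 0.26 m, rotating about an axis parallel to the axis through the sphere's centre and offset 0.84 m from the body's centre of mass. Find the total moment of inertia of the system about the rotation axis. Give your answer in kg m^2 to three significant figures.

2.27

I_cm = (2/5)MR² = (2/5)(3.1)(0.26)² = 0.083824 kg m^2; centre at d = 0.84 m, so the parallel axis theorem gives I = 0.083824 + (3.1)(0.84)² = 2.2712 kg m^2.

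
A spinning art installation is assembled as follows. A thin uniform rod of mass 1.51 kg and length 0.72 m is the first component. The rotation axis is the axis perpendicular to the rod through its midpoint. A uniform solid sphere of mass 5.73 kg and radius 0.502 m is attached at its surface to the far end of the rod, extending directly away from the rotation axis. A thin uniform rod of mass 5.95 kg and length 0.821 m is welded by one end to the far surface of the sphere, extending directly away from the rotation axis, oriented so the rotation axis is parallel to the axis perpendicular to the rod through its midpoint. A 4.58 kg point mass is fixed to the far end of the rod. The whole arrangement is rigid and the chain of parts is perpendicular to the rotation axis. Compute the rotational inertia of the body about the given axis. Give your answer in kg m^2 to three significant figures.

Thin rod: I_cm = (1/12)ML² = (1/12)(1.51)(0.72)² = 0.065232 kg m^2; axis through the centre, so I = 0.065232 kg m^2.
Solid sphere: I_cm = (2/5)MR² = (2/5)(5.73)(0.502)² = 0.57759 kg m^2; centre at d = 0.36 + 0.502 = 0.862 m, so I = I_cm + Md² gives I = 0.57759 + (5.73)(0.862)² = 4.8352 kg m^2.
Thin rod: I_cm = (1/12)ML² = (1/12)(5.95)(0.821)² = 0.33421 kg m^2; centre at d = 0.36 + 0.502 + 0.502 + 0.4105 = 1.7745 m, so I = I_cm + Md² gives I = 0.33421 + (5.95)(1.7745)² = 19.07 kg m^2.
Point mass: I_cm = 0; centre at d = 0.36 + 0.502 + 0.502 + 0.4105 + 0.4105 = 2.185 m, so I = I_cm + Md² gives I = 0 + (4.58)(2.185)² = 21.866 kg m^2.
Total I = 0.065232 + 4.8352 + 19.07 + 21.866 = 45.836 kg m^2.

45.8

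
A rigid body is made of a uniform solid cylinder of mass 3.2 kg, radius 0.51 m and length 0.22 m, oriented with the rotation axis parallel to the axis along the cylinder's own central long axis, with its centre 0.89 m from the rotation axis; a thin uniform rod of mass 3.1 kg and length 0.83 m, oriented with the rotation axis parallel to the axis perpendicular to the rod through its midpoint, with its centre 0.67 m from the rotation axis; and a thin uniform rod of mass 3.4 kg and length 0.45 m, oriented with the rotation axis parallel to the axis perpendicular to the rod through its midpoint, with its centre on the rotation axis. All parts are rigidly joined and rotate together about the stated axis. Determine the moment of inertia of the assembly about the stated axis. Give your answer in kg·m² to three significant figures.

Solid cylinder: I_cm = (1/2)MR² = (1/2)(3.2)(0.51)² = 0.41616 kg·m²; centre at d = 0.89 m, so I = I_cm + Md² gives I = 0.41616 + (3.2)(0.89)² = 2.9509 kg·m².
Thin rod: I_cm = (1/12)ML² = (1/12)(3.1)(0.83)² = 0.17797 kg·m²; centre at d = 0.67 m, so I = I_cm + Md² gives I = 0.17797 + (3.1)(0.67)² = 1.5696 kg·m².
Thin rod: I_cm = (1/12)ML² = (1/12)(3.4)(0.45)² = 0.057375 kg·m²; axis through the centre, so I = 0.057375 kg·m².
Total I = 2.9509 + 1.5696 + 0.057375 = 4.5778 kg·m².

4.58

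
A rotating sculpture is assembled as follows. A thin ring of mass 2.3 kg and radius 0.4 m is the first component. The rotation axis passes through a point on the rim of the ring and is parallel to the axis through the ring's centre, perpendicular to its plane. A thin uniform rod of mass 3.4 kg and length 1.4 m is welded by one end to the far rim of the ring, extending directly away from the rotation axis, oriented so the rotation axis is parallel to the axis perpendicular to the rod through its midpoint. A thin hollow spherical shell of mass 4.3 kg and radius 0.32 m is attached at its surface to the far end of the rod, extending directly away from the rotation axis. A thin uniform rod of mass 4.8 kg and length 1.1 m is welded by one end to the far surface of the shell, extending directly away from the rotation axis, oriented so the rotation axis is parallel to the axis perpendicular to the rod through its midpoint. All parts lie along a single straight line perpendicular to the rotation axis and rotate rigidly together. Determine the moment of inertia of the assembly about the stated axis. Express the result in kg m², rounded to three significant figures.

Thin ring: I_cm = MR² = (2.3)(0.4)² = 0.368 kg m²; centre at d = 0.4 m, so the parallel axis theorem gives I = 0.368 + (2.3)(0.4)² = 0.736 kg m².
Thin rod: I_cm = (1/12)ML² = (1/12)(3.4)(1.4)² = 0.55533 kg m²; centre at d = 0.4 + 0.4 + 0.7 = 1.5 m, so the parallel axis theorem gives I = 0.55533 + (3.4)(1.5)² = 8.2053 kg m².
Spherical shell: I_cm = (2/3)MR² = (2/3)(4.3)(0.32)² = 0.29355 kg m²; centre at d = 0.4 + 0.4 + 0.7 + 0.7 + 0.32 = 2.52 m, so the parallel axis theorem gives I = 0.29355 + (4.3)(2.52)² = 27.6 kg m².
Thin rod: I_cm = (1/12)ML² = (1/12)(4.8)(1.1)² = 0.484 kg m²; centre at d = 0.4 + 0.4 + 0.7 + 0.7 + 0.32 + 0.32 + 0.55 = 3.39 m, so the parallel axis theorem gives I = 0.484 + (4.8)(3.39)² = 55.646 kg m².
Total I = 0.736 + 8.2053 + 27.6 + 55.646 = 92.188 kg m².

92.2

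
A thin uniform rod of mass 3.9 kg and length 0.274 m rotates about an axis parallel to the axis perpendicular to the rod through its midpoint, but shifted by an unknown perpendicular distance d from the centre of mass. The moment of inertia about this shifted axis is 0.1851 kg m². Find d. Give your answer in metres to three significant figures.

0.203

About the centre-of-mass axis, I_cm = (1/12)ML² = (1/12)(3.9)(0.274)² = 0.0244 kg m².
Parallel axis theorem: I = I_cm + Md², so Md² = 0.1851 − 0.0244 = 0.1607 kg m².
d = √(0.1607 / 3.9) = 0.20299 m.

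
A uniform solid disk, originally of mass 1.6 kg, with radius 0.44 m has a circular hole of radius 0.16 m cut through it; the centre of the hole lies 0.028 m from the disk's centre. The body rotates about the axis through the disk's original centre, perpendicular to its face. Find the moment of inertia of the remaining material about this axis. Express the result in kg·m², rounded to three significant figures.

0.152

Unpierced body about its centre: I₀ = (1/2)MR² = (1/2)(1.6)(0.44)² = 0.15488 kg·m².
The removed disk has mass m = M·(r/R)² = (1.6)(0.16/0.44)² = 0.21157 kg (same uniform areal density).
Its moment of inertia about the rotation axis (parallel-axis theorem): I_hole = (1/2)mr² + md² = (1/2)(0.21157)(0.16)² + (0.21157)(0.028)² = 0.002874 kg·m².
Treating the hole as negative mass, I = I₀ − I_hole = 0.15488 − 0.002874 = 0.15201 kg·m².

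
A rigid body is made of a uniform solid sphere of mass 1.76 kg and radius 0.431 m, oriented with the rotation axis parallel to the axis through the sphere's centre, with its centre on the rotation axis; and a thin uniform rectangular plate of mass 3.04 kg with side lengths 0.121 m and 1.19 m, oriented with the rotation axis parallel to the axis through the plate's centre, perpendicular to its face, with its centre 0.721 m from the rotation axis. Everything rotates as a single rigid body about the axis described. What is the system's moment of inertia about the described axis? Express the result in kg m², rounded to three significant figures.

Solid sphere: I_cm = (2/5)MR² = (2/5)(1.76)(0.431)² = 0.13078 kg m²; axis through the centre, so I = 0.13078 kg m².
Rectangular plate: I_cm = (1/12)M(a²+b²) = (1/12)(3.04)[(0.121)² + (1.19)²] = 0.36245 kg m²; centre at d = 0.721 m, so I = I_cm + Md² gives I = 0.36245 + (3.04)(0.721)² = 1.9428 kg m².
Total I = 0.13078 + 1.9428 = 2.0735 kg m².

2.07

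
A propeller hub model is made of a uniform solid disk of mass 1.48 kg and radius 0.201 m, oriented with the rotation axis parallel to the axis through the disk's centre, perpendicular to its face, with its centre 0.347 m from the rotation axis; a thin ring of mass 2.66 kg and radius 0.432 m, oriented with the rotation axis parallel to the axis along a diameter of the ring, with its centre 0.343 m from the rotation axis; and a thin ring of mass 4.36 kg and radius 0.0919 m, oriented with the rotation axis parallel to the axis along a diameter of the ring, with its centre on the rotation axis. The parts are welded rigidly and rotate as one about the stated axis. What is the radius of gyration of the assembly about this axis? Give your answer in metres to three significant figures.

Solid disk: I_cm = (1/2)MR² = (1/2)(1.48)(0.201)² = 0.029897 kg m²; centre at d = 0.347 m, so the parallel axis theorem gives I = 0.029897 + (1.48)(0.347)² = 0.2081 kg m².
Thin ring: I_cm = (1/2)MR² = (1/2)(2.66)(0.432)² = 0.24821 kg m²; centre at d = 0.343 m, so the parallel axis theorem gives I = 0.24821 + (2.66)(0.343)² = 0.56116 kg m².
Thin ring: I_cm = (1/2)MR² = (1/2)(4.36)(0.0919)² = 0.018411 kg m²; axis through the centre, so I = 0.018411 kg m².
Total I = 0.78767 kg m²; total mass M = 8.5 kg.
k = √(I/M) = √(0.78767/8.5) = 0.30441 m.

0.304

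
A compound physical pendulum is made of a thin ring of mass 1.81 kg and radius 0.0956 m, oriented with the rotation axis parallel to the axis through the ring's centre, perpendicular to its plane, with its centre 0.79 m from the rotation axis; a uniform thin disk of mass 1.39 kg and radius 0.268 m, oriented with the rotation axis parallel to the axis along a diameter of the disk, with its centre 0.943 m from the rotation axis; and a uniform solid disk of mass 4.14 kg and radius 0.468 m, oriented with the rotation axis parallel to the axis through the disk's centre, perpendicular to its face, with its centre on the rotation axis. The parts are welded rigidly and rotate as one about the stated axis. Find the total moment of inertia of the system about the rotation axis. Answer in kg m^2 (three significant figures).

2.86

Thin ring: I_cm = MR² = (1.81)(0.0956)² = 0.016542 kg m^2; centre at d = 0.79 m, so the parallel axis theorem gives I = 0.016542 + (1.81)(0.79)² = 1.1462 kg m^2.
Thin disk: I_cm = (1/4)MR² = (1/4)(1.39)(0.268)² = 0.024959 kg m^2; centre at d = 0.943 m, so the parallel axis theorem gives I = 0.024959 + (1.39)(0.943)² = 1.261 kg m^2.
Solid disk: I_cm = (1/2)MR² = (1/2)(4.14)(0.468)² = 0.45338 kg m^2; axis through the centre, so I = 0.45338 kg m^2.
Total I = 1.1462 + 1.261 + 0.45338 = 2.8606 kg m^2.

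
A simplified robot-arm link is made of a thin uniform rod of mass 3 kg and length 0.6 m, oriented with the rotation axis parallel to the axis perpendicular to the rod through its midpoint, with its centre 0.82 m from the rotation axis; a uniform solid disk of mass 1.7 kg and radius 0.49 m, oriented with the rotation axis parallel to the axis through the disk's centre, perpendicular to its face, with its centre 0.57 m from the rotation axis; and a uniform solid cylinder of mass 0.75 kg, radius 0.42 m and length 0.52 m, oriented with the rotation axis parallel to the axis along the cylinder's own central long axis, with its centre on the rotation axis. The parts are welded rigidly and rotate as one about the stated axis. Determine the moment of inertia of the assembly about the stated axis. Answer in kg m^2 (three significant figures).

2.93

Thin rod: I_cm = (1/12)ML² = (1/12)(3)(0.6)² = 0.09 kg m^2; centre at d = 0.82 m, so the parallel axis theorem gives I = 0.09 + (3)(0.82)² = 2.1072 kg m^2.
Solid disk: I_cm = (1/2)MR² = (1/2)(1.7)(0.49)² = 0.20408 kg m^2; centre at d = 0.57 m, so the parallel axis theorem gives I = 0.20408 + (1.7)(0.57)² = 0.75641 kg m^2.
Solid cylinder: I_cm = (1/2)MR² = (1/2)(0.75)(0.42)² = 0.06615 kg m^2; axis through the centre, so I = 0.06615 kg m^2.
Total I = 2.1072 + 0.75641 + 0.06615 = 2.9298 kg m^2.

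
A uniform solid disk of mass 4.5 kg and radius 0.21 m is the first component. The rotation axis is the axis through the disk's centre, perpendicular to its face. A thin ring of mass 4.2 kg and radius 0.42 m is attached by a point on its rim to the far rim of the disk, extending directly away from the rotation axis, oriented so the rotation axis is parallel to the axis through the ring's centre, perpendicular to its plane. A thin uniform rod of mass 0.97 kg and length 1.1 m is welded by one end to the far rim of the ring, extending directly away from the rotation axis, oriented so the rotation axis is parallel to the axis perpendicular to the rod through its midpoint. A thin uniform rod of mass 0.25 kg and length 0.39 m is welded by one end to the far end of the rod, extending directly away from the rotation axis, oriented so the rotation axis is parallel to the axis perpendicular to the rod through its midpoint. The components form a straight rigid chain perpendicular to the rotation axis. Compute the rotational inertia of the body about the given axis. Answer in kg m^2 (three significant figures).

6.47

Solid disk: I_cm = (1/2)MR² = (1/2)(4.5)(0.21)² = 0.099225 kg m^2; axis through the centre, so I = 0.099225 kg m^2.
Thin ring: I_cm = MR² = (4.2)(0.42)² = 0.74088 kg m^2; centre at d = 0.21 + 0.42 = 0.63 m, so the parallel axis theorem gives I = 0.74088 + (4.2)(0.63)² = 2.4079 kg m^2.
Thin rod: I_cm = (1/12)ML² = (1/12)(0.97)(1.1)² = 0.097808 kg m^2; centre at d = 0.21 + 0.42 + 0.42 + 0.55 = 1.6 m, so the parallel axis theorem gives I = 0.097808 + (0.97)(1.6)² = 2.581 kg m^2.
Thin rod: I_cm = (1/12)ML² = (1/12)(0.25)(0.39)² = 0.0031688 kg m^2; centre at d = 0.21 + 0.42 + 0.42 + 0.55 + 0.55 + 0.195 = 2.345 m, so the parallel axis theorem gives I = 0.0031688 + (0.25)(2.345)² = 1.3779 kg m^2.
Total I = 0.099225 + 2.4079 + 2.581 + 1.3779 = 6.466 kg m^2.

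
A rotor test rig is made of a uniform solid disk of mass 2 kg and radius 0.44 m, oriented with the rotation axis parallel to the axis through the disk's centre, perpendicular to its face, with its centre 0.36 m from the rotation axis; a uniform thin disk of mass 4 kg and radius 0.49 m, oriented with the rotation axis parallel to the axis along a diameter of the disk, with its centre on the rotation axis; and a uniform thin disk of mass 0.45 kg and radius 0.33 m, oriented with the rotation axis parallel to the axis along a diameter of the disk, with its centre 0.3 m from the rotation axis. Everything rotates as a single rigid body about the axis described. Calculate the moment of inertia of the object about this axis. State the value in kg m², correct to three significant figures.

0.746

Solid disk: I_cm = (1/2)MR² = (1/2)(2)(0.44)² = 0.1936 kg m²; centre at d = 0.36 m, so the parallel axis theorem gives I = 0.1936 + (2)(0.36)² = 0.4528 kg m².
Thin disk: I_cm = (1/4)MR² = (1/4)(4)(0.49)² = 0.2401 kg m²; axis through the centre, so I = 0.2401 kg m².
Thin disk: I_cm = (1/4)MR² = (1/4)(0.45)(0.33)² = 0.012251 kg m²; centre at d = 0.3 m, so the parallel axis theorem gives I = 0.012251 + (0.45)(0.3)² = 0.052751 kg m².
Total I = 0.4528 + 0.2401 + 0.052751 = 0.74565 kg m².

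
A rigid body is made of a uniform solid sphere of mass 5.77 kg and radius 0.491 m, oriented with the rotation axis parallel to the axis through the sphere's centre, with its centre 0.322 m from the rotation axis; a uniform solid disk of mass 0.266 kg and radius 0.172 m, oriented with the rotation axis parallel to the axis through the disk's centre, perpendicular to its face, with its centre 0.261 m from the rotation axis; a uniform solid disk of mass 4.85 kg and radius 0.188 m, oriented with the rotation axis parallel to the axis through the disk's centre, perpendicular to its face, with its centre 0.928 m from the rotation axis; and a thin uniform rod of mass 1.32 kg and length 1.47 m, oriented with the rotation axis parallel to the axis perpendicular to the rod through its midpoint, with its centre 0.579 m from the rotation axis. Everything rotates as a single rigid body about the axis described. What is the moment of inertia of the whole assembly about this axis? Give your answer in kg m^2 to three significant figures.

6.12

Solid sphere: I_cm = (2/5)MR² = (2/5)(5.77)(0.491)² = 0.55641 kg m^2; centre at d = 0.322 m, so the parallel axis theorem gives I = 0.55641 + (5.77)(0.322)² = 1.1547 kg m^2.
Solid disk: I_cm = (1/2)MR² = (1/2)(0.266)(0.172)² = 0.0039347 kg m^2; centre at d = 0.261 m, so the parallel axis theorem gives I = 0.0039347 + (0.266)(0.261)² = 0.022055 kg m^2.
Solid disk: I_cm = (1/2)MR² = (1/2)(4.85)(0.188)² = 0.085709 kg m^2; centre at d = 0.928 m, so the parallel axis theorem gives I = 0.085709 + (4.85)(0.928)² = 4.2625 kg m^2.
Thin rod: I_cm = (1/12)ML² = (1/12)(1.32)(1.47)² = 0.2377 kg m^2; centre at d = 0.579 m, so the parallel axis theorem gives I = 0.2377 + (1.32)(0.579)² = 0.68022 kg m^2.
Total I = 1.1547 + 0.022055 + 4.2625 + 0.68022 = 6.1194 kg m^2.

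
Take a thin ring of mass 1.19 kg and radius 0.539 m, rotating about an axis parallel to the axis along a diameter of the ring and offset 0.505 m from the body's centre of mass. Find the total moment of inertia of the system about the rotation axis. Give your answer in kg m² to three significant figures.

I_cm = (1/2)MR² = (1/2)(1.19)(0.539)² = 0.17286 kg m²; centre at d = 0.505 m, so the parallel axis theorem gives I = 0.17286 + (1.19)(0.505)² = 0.47634 kg m².

0.476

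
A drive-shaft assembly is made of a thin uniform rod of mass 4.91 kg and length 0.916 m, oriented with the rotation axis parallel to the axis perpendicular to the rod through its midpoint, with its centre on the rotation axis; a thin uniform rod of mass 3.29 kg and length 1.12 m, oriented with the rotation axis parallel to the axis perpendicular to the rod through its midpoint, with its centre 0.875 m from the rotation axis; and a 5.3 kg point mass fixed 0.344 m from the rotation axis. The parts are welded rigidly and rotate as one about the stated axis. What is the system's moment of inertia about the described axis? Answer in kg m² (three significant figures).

Thin rod: I_cm = (1/12)ML² = (1/12)(4.91)(0.916)² = 0.34331 kg m²; axis through the centre, so I = 0.34331 kg m².
Thin rod: I_cm = (1/12)ML² = (1/12)(3.29)(1.12)² = 0.34391 kg m²; centre at d = 0.875 m, so the parallel axis theorem gives I = 0.34391 + (3.29)(0.875)² = 2.8628 kg m².
Point mass: I_cm = 0; centre at d = 0.344 m, so the parallel axis theorem gives I = 0 + (5.3)(0.344)² = 0.62718 kg m².
Total I = 0.34331 + 2.8628 + 0.62718 = 3.8333 kg m².

3.83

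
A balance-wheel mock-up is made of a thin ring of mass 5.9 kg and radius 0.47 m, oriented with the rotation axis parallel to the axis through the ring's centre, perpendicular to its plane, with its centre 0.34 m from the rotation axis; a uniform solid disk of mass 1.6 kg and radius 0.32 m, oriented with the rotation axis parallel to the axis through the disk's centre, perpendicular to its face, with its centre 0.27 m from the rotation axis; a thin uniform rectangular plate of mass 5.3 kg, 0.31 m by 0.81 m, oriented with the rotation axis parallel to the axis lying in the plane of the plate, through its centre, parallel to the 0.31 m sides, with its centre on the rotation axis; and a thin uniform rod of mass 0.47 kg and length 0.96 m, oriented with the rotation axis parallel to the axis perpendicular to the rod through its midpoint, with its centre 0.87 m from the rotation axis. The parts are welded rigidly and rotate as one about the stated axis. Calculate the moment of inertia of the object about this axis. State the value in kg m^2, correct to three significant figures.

Thin ring: I_cm = MR² = (5.9)(0.47)² = 1.3033 kg m^2; centre at d = 0.34 m, so the parallel axis theorem gives I = 1.3033 + (5.9)(0.34)² = 1.9854 kg m^2.
Solid disk: I_cm = (1/2)MR² = (1/2)(1.6)(0.32)² = 0.08192 kg m^2; centre at d = 0.27 m, so the parallel axis theorem gives I = 0.08192 + (1.6)(0.27)² = 0.19856 kg m^2.
Rectangular plate: I_cm = (1/12)Mb² = (1/12)(5.3)(0.81)² = 0.28978 kg m^2; axis through the centre, so I = 0.28978 kg m^2.
Thin rod: I_cm = (1/12)ML² = (1/12)(0.47)(0.96)² = 0.036096 kg m^2; centre at d = 0.87 m, so the parallel axis theorem gives I = 0.036096 + (0.47)(0.87)² = 0.39184 kg m^2.
Total I = 1.9854 + 0.19856 + 0.28978 + 0.39184 = 2.8655 kg m^2.

2.87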